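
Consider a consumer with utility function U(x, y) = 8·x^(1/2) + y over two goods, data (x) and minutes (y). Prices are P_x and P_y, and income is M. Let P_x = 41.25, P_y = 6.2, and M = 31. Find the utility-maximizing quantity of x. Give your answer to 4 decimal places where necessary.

Set MRS = P_x/P_y: 4·x^(−1/2) = P_x/P_y.
Thus x* = (4·P_y/P_x)² — independent of M — with the rest of income spent on y.
Plugging in: x* = (4·6.2/41.25)² = 0.3615.

x* = 0.3615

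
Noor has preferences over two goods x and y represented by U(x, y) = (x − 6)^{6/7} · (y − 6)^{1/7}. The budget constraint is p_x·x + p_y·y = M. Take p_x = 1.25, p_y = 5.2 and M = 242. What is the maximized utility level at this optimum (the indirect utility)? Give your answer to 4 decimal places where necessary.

V = 88.0388

MRS = 6·(y−6)/(x−6). Tangency with p_x/p_y gives y−6 = (1/6)·(p_x/p_y)·(x−6).
After buying the subsistence bundle (6, 6), a share 6/7 of the remaining income goes to x: x* = 6 + 6/7·(M − 6p_x − 6p_y)/p_x.
Discretionary income = 242 − 6·1.25 − 6·5.2 = 203.3; x* = 6 + 6/7·203.3/1.25 = 145.4057; y* = 6 + 1/7·203.3/5.2 = 11.5852.
Utility at the optimum: U(145.4057, 11.5852) = 88.0388.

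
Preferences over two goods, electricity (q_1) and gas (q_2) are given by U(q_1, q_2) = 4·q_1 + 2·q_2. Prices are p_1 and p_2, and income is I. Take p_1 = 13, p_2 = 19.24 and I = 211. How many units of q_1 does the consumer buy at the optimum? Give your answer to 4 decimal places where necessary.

Numerically: q_1* = 16.2308, q_2* = 0.

q_1* = 16.2308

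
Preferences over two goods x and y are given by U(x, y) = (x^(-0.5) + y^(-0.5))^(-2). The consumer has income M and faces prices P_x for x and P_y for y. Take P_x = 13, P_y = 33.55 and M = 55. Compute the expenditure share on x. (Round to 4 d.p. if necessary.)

MRS = MU_x/MU_y = (y/x)^(1.5). Set equal to P_x/P_y.
Solve for the ratio: y/x = [P_x/P_y]^(2/3).
Substitute y = (y/x)·x into the budget: x* = M/(P_x + P_y·(y/x)).
Numerically y/x = 0.531497, so x* = 55/(13 + 33.55·0.531497) = 1.7839 and y* = 0.531497·1.7839 = 0.9481.
Expenditure on x: 13·1.7839 = 23.1904; share = 0.4216.

share on x = 0.4216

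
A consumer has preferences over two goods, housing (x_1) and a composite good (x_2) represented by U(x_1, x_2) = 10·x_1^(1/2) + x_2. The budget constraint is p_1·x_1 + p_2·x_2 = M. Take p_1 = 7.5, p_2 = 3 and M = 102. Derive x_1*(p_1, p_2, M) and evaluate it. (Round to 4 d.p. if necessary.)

x_1* = 4

MU_x_1 = 5/√x_1, MU_x_2 = 1. Tangency: 5/√x_1 = p_1/p_2.
Thus x_1* = (5·p_2/p_1)² — independent of M — with the rest of income spent on x_2.
Plugging in: x_1* = (5·3/7.5)² = 4.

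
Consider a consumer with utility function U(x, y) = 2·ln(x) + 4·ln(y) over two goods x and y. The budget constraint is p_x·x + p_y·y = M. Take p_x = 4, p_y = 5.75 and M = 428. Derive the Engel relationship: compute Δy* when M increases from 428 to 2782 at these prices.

Δy* = 272.9275

Demand: x*(p_x,p_y,M) = 1/3·M/p_x and y* = 2/3·M/p_y.
At p_x=4, p_y=5.75, M=428: y* = 2/3·428/5.75 = 49.6232.
At M' = 2782: y* = 322.5507. Change: 322.5507 − 49.6232 = 272.9275.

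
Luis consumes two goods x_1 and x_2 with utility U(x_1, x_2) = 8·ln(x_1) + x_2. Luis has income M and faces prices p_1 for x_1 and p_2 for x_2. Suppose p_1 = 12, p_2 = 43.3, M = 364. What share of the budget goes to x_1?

MU_x_1 = 8/x_1, MU_x_2 = 1. Tangency: 8/x_1 = p_1/p_2.
So x_1*(p_1,p_2) = 8·p_2/p_1, independent of income; and x_2* = (M − 8·p_2)/p_2.
At the given prices: x_1* = 8·43.3/12 = 28.8667, and x_2* = 0.4065.
Expenditure on x_1: 12·28.8667 = 346.4; share = 0.9516.

share on x_1 = 0.9516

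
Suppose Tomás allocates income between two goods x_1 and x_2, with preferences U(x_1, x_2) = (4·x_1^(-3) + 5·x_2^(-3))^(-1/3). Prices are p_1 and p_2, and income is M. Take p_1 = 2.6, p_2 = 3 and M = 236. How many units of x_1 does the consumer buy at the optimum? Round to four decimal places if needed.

x_1* = 41.6914

MU_x_1 ∝ 4·x_1^(-4), MU_x_2 ∝ 5·x_2^(-4), so MRS = (4/5)·(x_2/x_1)^(4) = p_1/p_2.
Solve for the ratio: x_2/x_1 = [(5/4)·p_1/p_2]^(0.25).
With the ratio pinned down, the budget gives x_1* = M/(p_1 + p_2·(x_2/x_1)) and x_2* = (x_2/x_1)·x_1*.
Numerically x_2/x_1 = 1.020212, so x_1* = 236/(2.6 + 3·1.020212) = 41.6914.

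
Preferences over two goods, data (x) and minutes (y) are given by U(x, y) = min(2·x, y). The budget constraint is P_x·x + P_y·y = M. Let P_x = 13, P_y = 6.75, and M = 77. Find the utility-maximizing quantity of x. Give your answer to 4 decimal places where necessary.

Leontief preferences: the optimum is at the kink where x/1 = y/2, i.e. y = 2·x.
Budget: P_x·x + P_y·2·x = M, so (P_x + 2·P_y)·x = M.
Demand: x*(P_x,P_y,M) = M/(P_x + 2·P_y), y* = 2·M/(P_x + 2·P_y).
Here 13 + 2·6.75 = 26.5, giving x* = 2.9057.

x* = 2.9057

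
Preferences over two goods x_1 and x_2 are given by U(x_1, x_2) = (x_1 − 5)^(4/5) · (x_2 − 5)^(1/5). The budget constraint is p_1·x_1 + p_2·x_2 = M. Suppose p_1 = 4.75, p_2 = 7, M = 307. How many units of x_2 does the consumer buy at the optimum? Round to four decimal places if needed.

Substituting into the budget: x_1* = 5 + 0.8·(M − 5·p_1 − 5·p_2)/p_1, and x_2* = 5 + 0.2·(…)/p_2.
Discretionary income = 307 − 5·4.75 − 5·7 = 248.25; x_2* = 5 + 0.2·248.25/7 = 12.0929.

x_2* = 12.0929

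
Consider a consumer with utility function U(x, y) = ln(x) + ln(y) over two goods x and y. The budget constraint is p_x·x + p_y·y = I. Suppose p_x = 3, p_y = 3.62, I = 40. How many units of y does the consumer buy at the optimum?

y* = 5.5249

MU_x/MU_y = (y)/(x); tangency sets this equal to p_x/p_y.
Rearranging, p_y·y = p_x·x. Substituting into the budget gives p_x·x·(1 + 1) = I.
Demand: x*(p_x,p_y,I) = 0.5·I/p_x and y* = 0.5·I/p_y.
At p_x=3, p_y=3.62, I=40: y* = 0.5·40/3.62 = 5.5249.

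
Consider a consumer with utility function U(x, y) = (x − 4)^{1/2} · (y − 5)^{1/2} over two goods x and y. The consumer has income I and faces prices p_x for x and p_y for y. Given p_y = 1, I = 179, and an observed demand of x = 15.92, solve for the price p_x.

p_x = 6.25

Let x' = x−4, y' = y−5. MRS = y'/x' = p_x/p_y.
Substituting into the budget: x* = 4 + 0.5·(I − 4·p_x − 5·p_y)/p_x, and y* = 5 + 0.5·(…)/p_y.
Set x* = 15.92 in the demand function and solve for p_x: p_x = 6.25.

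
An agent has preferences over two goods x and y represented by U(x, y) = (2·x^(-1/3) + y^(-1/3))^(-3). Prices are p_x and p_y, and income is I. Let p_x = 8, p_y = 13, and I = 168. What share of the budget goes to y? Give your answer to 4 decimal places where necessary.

From the CES first-order condition, 2·(y/x)^(4/3) = p_x/p_y.
Solve for the ratio: y/x = [(1/2)·p_x/p_y]^(0.75).
Substitute y = (y/x)·x into the budget: x* = I/(p_x + p_y·(y/x)).
Numerically y/x = 0.413131, so x* = 168/(8 + 13·0.413131) = 12.5648 and y* = 0.413131·12.5648 = 5.1909.
Expenditure on y: 13·5.1909 = 67.4817; share = 0.4017.

share on y = 0.4017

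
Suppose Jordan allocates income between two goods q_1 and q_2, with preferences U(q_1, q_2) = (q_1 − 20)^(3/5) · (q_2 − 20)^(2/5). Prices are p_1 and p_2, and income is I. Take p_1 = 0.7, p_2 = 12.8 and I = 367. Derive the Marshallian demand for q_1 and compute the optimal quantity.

q_1* = 103.1429

Let q_1' = q_1−20, q_2' = q_2−20. MRS = (3/2)·q_2'/q_1' = p_1/p_2.
Substituting into the budget: q_1* = 20 + 0.6·(I − 20·p_1 − 20·p_2)/p_1, and q_2* = 20 + 0.4·(…)/p_2.
Discretionary income = 367 − 20·0.7 − 20·12.8 = 97; q_1* = 20 + 0.6·97/0.7 = 103.1429.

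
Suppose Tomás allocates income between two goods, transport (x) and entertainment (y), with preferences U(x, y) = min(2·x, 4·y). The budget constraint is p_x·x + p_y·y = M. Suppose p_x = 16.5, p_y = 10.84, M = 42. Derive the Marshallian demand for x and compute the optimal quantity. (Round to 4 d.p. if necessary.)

Leontief preferences: the optimum is at the kink where x/4 = y/2, i.e. y = (1/2)·x.
Budget: p_x·x + p_y·(1/2)·x = M, so (4·p_x + 2·p_y)·x = 4·M.
Demand: x*(p_x,p_y,M) = 4·M/(4·p_x + 2·p_y), y* = 2·M/(4·p_x + 2·p_y).
Here 4·16.5 + 2·10.84 = 87.68, giving x* = 1.9161.

x* = 1.9161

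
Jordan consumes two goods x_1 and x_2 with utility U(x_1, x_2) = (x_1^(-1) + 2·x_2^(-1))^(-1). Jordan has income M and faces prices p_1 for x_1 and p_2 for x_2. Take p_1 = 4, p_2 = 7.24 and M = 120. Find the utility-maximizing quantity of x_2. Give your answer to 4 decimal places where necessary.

x_2* = 10.8644

From the CES first-order condition, (1/2)·(x_2/x_1)^(2) = p_1/p_2.
Hence x_2/x_1 = (2·p_1/p_2)^(1/(2)), i.e. raised to the 0.5 power.
Substitute x_2 = (x_2/x_1)·x_1 into the budget: x_1* = M/(p_1 + p_2·(x_2/x_1)).
Numerically x_2/x_1 = 1.051177, so x_1* = 120/(4 + 7.24·1.051177) = 10.3355 and x_2* = 1.051177·10.3355 = 10.8644.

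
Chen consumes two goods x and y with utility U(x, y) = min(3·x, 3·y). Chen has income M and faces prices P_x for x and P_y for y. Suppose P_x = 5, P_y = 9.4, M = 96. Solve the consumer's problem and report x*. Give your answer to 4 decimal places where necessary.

x* = 6.6667

With perfect complements, no substitution: consume in ratio x:y = 3:3.
Budget: P_x·x + P_y·x = M, so (3·P_x + 3·P_y)·x = 3·M.
Demand: x*(P_x,P_y,M) = 3·M/(3·P_x + 3·P_y), y* = 3·M/(3·P_x + 3·P_y).
Here 3·5 + 3·9.4 = 43.2, giving x* = 6.6667.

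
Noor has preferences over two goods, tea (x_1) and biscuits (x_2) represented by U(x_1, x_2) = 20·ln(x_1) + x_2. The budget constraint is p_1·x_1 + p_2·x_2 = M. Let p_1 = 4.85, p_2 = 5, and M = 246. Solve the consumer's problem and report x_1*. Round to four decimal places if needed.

Set MRS = p_1/p_2: (20/x_1)/1 = p_1/p_2.
So x_1*(p_1,p_2) = 20·p_2/p_1, independent of income; and x_2* = (M − 20·p_2)/p_2.
At the given prices: x_1* = 20·5/4.85 = 20.6186.

x_1* = 20.6186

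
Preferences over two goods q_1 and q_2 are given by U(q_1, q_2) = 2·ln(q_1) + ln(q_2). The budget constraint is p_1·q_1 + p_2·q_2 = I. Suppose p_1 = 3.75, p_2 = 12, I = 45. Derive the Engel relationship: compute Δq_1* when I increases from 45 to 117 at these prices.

The MRS is 2·q_2/q_1. Set MRS = p_1/p_2.
Rearranging, p_2·q_2 = (1/2)·p_1·q_1. Substituting into the budget gives p_1·q_1·(1 + (1/2)) = I.
Demand: q_1*(p_1,p_2,I) = 2/3·I/p_1 and q_2* = 1/3·I/p_2.
At p_1=3.75, p_2=12, I=45: q_1* = 2/3·45/3.75 = 8.
At I' = 117: q_1* = 20.8. Change: 20.8 − 8 = 12.8.

Δq_1* = 12.8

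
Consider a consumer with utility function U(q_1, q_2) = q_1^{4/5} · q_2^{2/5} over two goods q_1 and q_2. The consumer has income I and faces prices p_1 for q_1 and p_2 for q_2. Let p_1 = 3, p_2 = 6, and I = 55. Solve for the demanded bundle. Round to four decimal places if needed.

q_1* = 12.2222, q_2* = 3.0556

MU_q_1/MU_q_2 = (0.8·q_2)/(0.4·q_1); tangency sets this equal to p_1/p_2.
Rearranging, p_2·q_2 = (1/2)·p_1·q_1. Substituting into the budget gives p_1·q_1·(1 + (1/2)) = I.
Demand: q_1*(p_1,p_2,I) = 2/3·I/p_1 and q_2* = 1/3·I/p_2.
At p_1=3, p_2=6, I=55: q_1* = 2/3·55/3 = 12.2222, q_2* = 3.0556.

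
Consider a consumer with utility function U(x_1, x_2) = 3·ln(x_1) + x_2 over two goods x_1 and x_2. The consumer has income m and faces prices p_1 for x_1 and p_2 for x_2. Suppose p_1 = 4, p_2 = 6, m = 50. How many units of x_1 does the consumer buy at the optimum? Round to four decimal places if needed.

MU_x_1 = 3/x_1, MU_x_2 = 1. Tangency: 3/x_1 = p_1/p_2.
So x_1*(p_1,p_2) = 3·p_2/p_1, independent of income; and x_2* = (m − 3·p_2)/p_2.
At the given prices: x_1* = 3·6/4 = 4.5.

x_1* = 4.5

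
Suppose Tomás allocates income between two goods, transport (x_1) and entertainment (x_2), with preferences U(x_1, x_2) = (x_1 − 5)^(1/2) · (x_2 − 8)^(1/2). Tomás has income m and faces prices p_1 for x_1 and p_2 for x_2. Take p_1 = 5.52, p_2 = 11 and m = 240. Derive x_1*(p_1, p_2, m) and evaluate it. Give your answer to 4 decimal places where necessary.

This is Cobb-Douglas in (x_1−5, x_2−8): tangency gives 0.5·p_2·(x_2−8) = 0.5·p_1·(x_1−5).
Substituting into the budget: x_1* = 5 + 0.5·(m − 5·p_1 − 8·p_2)/p_1, and x_2* = 8 + 0.5·(…)/p_2.
Discretionary income = 240 − 5·5.52 − 8·11 = 124.4; x_1* = 5 + 0.5·124.4/5.52 = 16.2681.

x_1* = 16.2681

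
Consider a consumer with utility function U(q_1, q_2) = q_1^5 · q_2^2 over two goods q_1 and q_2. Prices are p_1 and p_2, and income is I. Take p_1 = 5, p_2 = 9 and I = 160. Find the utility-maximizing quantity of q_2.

MU_q_1/MU_q_2 = (5·q_2)/(2·q_1); tangency sets this equal to p_1/p_2.
Rearranging, p_2·q_2 = (2/5)·p_1·q_1. Substituting into the budget gives p_1·q_1·(1 + (2/5)) = I.
Demand: q_1*(p_1,p_2,I) = 5/7·I/p_1 and q_2* = 2/7·I/p_2.
At p_1=5, p_2=9, I=160: q_2* = 2/7·160/9 = 5.0794.

q_2* = 5.0794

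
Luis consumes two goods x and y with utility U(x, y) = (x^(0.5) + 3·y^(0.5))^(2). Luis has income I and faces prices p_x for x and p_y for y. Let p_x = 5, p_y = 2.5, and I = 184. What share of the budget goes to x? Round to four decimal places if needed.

share on x = 0.0526

From the CES first-order condition, (1/3)·(y/x)^(0.5) = p_x/p_y.
Hence y/x = (3·p_x/p_y)^(1/(0.5)), i.e. raised to the 2 power.
Substitute y = (y/x)·x into the budget: x* = I/(p_x + p_y·(y/x)).
Numerically y/x = 36, so x* = 184/(5 + 2.5·36) = 1.9368 and y* = 36·1.9368 = 69.7263.
Expenditure on x: 5·1.9368 = 9.6842; share = 0.0526.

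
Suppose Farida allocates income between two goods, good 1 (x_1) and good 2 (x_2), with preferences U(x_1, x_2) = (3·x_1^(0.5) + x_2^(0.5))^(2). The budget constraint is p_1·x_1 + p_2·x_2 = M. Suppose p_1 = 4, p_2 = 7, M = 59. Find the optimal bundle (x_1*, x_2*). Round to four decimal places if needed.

With the ratio pinned down, the budget gives x_1* = M/(p_1 + p_2·(x_2/x_1)) and x_2* = (x_2/x_1)·x_1*.
Numerically x_2/x_1 = 0.036281, so x_1* = 59/(4 + 7·0.036281) = 13.8694 and x_2* = 0.036281·13.8694 = 0.5032.

x_1* = 13.8694, x_2* = 0.5032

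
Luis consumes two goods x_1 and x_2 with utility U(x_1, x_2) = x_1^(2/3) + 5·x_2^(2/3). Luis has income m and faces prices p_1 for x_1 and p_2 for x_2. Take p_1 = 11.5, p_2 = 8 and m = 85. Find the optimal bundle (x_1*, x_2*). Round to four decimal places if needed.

x_1* = 0.0285, x_2* = 10.584

MU_x_1 ∝ x_1^(-1/3), MU_x_2 ∝ 5·x_2^(-1/3), so MRS = (1/5)·(x_2/x_1)^(1/3) = p_1/p_2.
Hence x_2/x_1 = (5·p_1/p_2)^(1/(1/3)), i.e. raised to the 3 power.
Substitute x_2 = (x_2/x_1)·x_1 into the budget: x_1* = m/(p_1 + p_2·(x_2/x_1)).
Numerically x_2/x_1 = 371.307373, so x_1* = 85/(11.5 + 8·371.307373) = 0.0285 and x_2* = 371.307373·0.0285 = 10.584.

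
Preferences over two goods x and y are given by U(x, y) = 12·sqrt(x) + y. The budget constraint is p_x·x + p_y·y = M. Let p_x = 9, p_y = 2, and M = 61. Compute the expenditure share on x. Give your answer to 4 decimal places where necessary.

share on x = 0.2623

MU_x = 6/√x, MU_y = 1. Tangency: 6/√x = p_x/p_y.
Thus x* = (6·p_y/p_x)² — independent of M — with the rest of income spent on y.
Plugging in: x* = (6·2/9)² = 1.7778, y* = 22.5.
Expenditure on x: 9·1.7778 = 16; share = 0.2623.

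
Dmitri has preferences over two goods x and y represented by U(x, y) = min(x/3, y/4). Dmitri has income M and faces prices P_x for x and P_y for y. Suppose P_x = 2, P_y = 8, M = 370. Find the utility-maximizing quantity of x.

With perfect complements, no substitution: consume in ratio x:y = 3:4.
Budget: P_x·x + P_y·(4/3)·x = M, so (3·P_x + 4·P_y)·x = 3·M.
Demand: x*(P_x,P_y,M) = 3·M/(3·P_x + 4·P_y), y* = 4·M/(3·P_x + 4·P_y).
Here 3·2 + 4·8 = 38, giving x* = 29.2105.

x* = 29.2105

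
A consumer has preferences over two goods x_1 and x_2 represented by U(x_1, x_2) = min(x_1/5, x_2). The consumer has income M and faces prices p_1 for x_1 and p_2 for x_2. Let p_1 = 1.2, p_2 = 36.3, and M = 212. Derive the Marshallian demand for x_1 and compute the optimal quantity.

x_1* = 25.0591

Demand: x_1*(p_1,p_2,M) = 5·M/(5·p_1 + p_2), x_2* = M/(5·p_1 + p_2).
Here 5·1.2 + 36.3 = 42.3, giving x_1* = 25.0591.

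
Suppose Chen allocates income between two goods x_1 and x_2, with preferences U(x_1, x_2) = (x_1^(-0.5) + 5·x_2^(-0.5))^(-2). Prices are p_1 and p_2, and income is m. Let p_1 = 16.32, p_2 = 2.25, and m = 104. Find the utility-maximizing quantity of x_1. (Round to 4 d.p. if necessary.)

x_1* = 2.5383

From the CES first-order condition, (1/5)·(x_2/x_1)^(1.5) = p_1/p_2.
Hence x_2/x_1 = (5·p_1/p_2)^(1/(1.5)), i.e. raised to the 2/3 power.
With the ratio pinned down, the budget gives x_1* = m/(p_1 + p_2·(x_2/x_1)) and x_2* = (x_2/x_1)·x_1*.
Numerically x_2/x_1 = 10.956498, so x_1* = 104/(16.32 + 2.25·10.956498) = 2.5383.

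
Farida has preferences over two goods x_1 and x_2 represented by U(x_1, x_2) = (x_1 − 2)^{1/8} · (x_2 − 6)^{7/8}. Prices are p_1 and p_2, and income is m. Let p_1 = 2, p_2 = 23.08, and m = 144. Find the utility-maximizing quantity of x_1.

MRS = (1/7)·(x_2−6)/(x_1−2). Tangency with p_1/p_2 gives x_2−6 = 7·(p_1/p_2)·(x_1−2).
Substituting into the budget: x_1* = 2 + 0.125·(m − 2·p_1 − 6·p_2)/p_1, and x_2* = 6 + 0.875·(…)/p_2.
Discretionary income = 144 − 2·2 − 6·23.08 = 1.52; x_1* = 2 + 0.125·1.52/2 = 2.095.

x_1* = 2.095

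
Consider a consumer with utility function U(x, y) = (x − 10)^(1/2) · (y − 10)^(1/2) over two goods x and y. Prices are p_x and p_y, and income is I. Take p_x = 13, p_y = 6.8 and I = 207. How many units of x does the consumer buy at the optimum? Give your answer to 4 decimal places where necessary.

Discretionary income = 207 − 10·13 − 10·6.8 = 9; x* = 10 + 0.5·9/13 = 10.3462.

x* = 10.3462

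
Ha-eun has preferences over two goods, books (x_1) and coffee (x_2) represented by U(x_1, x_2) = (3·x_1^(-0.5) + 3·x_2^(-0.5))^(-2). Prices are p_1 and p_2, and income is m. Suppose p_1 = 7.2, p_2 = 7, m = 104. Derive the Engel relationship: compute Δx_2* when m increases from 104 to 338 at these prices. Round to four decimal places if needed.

Δx_2* = 16.6358

Substitute x_2 = (x_2/x_1)·x_1 into the budget: x_1* = m/(p_1 + p_2·(x_2/x_1)).
Numerically x_2/x_1 = 1.018958, so x_1* = 104/(7.2 + 7·1.018958) = 7.2561 and x_2* = 1.018958·7.2561 = 7.3937.
At m' = 338: x_2* = 24.0295. Change: 24.0295 − 7.3937 = 16.6358.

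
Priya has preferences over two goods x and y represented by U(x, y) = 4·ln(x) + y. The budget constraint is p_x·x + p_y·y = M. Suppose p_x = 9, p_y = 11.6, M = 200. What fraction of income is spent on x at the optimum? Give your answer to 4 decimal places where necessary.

share on x = 0.232

At the given prices: x* = 4·11.6/9 = 5.1556, and y* = 13.2414.
Expenditure on x: 9·5.1556 = 46.4; share = 0.232.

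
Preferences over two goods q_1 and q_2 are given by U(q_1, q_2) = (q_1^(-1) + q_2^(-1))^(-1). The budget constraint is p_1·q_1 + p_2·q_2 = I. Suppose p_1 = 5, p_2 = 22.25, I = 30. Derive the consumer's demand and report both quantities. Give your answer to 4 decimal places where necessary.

MRS = MU_q_1/MU_q_2 = (q_2/q_1)^(2). Set equal to p_1/p_2.
Solve for the ratio: q_2/q_1 = [p_1/p_2]^(0.5).
Substitute q_2 = (q_2/q_1)·q_1 into the budget: q_1* = I/(p_1 + p_2·(q_2/q_1)).
Numerically q_2/q_1 = 0.474045, so q_1* = 30/(5 + 22.25·0.474045) = 1.9296 and q_2* = 0.474045·1.9296 = 0.9147.

q_1* = 1.9296, q_2* = 0.9147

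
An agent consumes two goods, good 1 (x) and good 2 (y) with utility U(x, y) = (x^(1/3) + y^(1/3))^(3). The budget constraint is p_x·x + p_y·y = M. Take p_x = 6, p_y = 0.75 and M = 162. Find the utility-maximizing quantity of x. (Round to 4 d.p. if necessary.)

MRS = MU_x/MU_y = (y/x)^(2/3). Set equal to p_x/p_y.
Solve for the ratio: y/x = [p_x/p_y]^(1.5).
With the ratio pinned down, the budget gives x* = M/(p_x + p_y·(y/x)) and y* = (y/x)·x*.
Numerically y/x = 22.627417, so x* = 162/(6 + 0.75·22.627417) = 7.0525.

x* = 7.0525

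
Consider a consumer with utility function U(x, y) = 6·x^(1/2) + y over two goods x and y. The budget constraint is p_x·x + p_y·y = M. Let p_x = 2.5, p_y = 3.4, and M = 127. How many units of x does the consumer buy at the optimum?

x* = 16.6464

MU_x = 3/√x, MU_y = 1. Tangency: 3/√x = p_x/p_y.
Thus x* = (3·p_y/p_x)² — independent of M — with the rest of income spent on y.
Plugging in: x* = (3·3.4/2.5)² = 16.6464.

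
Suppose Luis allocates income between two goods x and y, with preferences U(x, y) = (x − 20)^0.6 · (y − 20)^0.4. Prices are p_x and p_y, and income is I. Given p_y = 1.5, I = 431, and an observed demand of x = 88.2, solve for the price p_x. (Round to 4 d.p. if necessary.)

p_x = 3

Let x' = x−20, y' = y−20. MRS = (3/2)·y'/x' = p_x/p_y.
Substituting into the budget: x* = 20 + 0.6·(I − 20·p_x − 20·p_y)/p_x, and y* = 20 + 0.4·(…)/p_y.
Set x* = 88.2 in the demand function and solve for p_x: p_x = 3.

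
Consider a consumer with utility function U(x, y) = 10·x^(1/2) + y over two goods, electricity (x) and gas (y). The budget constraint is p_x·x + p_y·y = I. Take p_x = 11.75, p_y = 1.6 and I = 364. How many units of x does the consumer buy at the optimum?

Utility is quasi-linear in y; the FOC for x is 5/√x = p_x/p_y.
Thus x* = (5·p_y/p_x)² — independent of I — with the rest of income spent on y.
Plugging in: x* = (5·1.6/11.75)² = 0.4636.

x* = 0.4636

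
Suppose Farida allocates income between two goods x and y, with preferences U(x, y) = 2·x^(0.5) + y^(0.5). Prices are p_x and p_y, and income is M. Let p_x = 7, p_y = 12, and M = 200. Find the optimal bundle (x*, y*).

x* = 24.9351, y* = 2.1212

From the CES first-order condition, 2·(y/x)^(0.5) = p_x/p_y.
Hence y/x = ((1/2)·p_x/p_y)^(1/(0.5)), i.e. raised to the 2 power.
With the ratio pinned down, the budget gives x* = M/(p_x + p_y·(y/x)) and y* = (y/x)·x*.
Numerically y/x = 0.085069, so x* = 200/(7 + 12·0.085069) = 24.9351 and y* = 0.085069·24.9351 = 2.1212.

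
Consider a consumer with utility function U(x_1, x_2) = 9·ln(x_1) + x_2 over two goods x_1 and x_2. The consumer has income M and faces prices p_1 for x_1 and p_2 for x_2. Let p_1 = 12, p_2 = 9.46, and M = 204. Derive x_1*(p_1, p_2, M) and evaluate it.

MU_x_1 = 9/x_1, MU_x_2 = 1. Tangency: 9/x_1 = p_1/p_2.
So x_1*(p_1,p_2) = 9·p_2/p_1, independent of income; and x_2* = (M − 9·p_2)/p_2.
At the given prices: x_1* = 9·9.46/12 = 7.095.

x_1* = 7.095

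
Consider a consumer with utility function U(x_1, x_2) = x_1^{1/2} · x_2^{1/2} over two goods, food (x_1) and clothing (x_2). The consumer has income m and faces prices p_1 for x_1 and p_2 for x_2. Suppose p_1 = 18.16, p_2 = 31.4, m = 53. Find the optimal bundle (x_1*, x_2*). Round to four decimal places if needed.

Tangency: MRS = x_2/x_1 = p_1/p_2.
Rearranging, p_2·x_2 = p_1·x_1. Substituting into the budget gives p_1·x_1·(1 + 1) = m.
Demand: x_1*(p_1,p_2,m) = 0.5·m/p_1 and x_2* = 0.5·m/p_2.
At p_1=18.16, p_2=31.4, m=53: x_1* = 0.5·53/18.16 = 1.4593, x_2* = 0.8439.

x_1* = 1.4593, x_2* = 0.8439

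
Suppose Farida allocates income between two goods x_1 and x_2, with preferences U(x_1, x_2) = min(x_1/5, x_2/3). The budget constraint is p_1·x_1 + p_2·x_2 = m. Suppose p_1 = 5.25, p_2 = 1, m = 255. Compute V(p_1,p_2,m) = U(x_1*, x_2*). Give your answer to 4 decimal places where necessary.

Leontief preferences: the optimum is at the kink where x_1/5 = x_2/3, i.e. x_2 = (3/5)·x_1.
Budget: p_1·x_1 + p_2·(3/5)·x_1 = m, so (5·p_1 + 3·p_2)·x_1 = 5·m.
Demand: x_1*(p_1,p_2,m) = 5·m/(5·p_1 + 3·p_2), x_2* = 3·m/(5·p_1 + 3·p_2).
Here 5·5.25 + 3·1 = 29.25, giving x_1* = 43.5897 and x_2* = 26.1538.
Utility at the optimum: U(43.5897, 26.1538) = 8.7179.

V = 8.7179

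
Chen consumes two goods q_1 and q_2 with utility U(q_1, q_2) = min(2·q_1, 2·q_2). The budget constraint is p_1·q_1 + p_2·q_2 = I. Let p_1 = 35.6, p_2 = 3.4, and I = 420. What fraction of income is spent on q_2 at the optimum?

Leontief preferences: the optimum is at the kink where q_1/2 = q_2/2, i.e. q_2 = q_1.
Budget: p_1·q_1 + p_2·q_1 = I, so (2·p_1 + 2·p_2)·q_1 = 2·I.
Demand: q_1*(p_1,p_2,I) = 2·I/(2·p_1 + 2·p_2), q_2* = 2·I/(2·p_1 + 2·p_2).
Here 2·35.6 + 2·3.4 = 78, giving q_1* = 10.7692 and q_2* = 10.7692.
Expenditure on q_2: 3.4·10.7692 = 36.6154; share = 0.0872.

share on q_2 = 0.0872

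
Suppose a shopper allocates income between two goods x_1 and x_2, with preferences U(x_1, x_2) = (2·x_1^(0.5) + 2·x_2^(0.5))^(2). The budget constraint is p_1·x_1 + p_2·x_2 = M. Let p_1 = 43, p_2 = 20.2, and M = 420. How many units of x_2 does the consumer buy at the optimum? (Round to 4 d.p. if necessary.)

MRS = MU_x_1/MU_x_2 = (x_2/x_1)^(0.5). Set equal to p_1/p_2.
Hence x_2/x_1 = (p_1/p_2)^(1/(0.5)), i.e. raised to the 2 power.
With the ratio pinned down, the budget gives x_1* = M/(p_1 + p_2·(x_2/x_1)) and x_2* = (x_2/x_1)·x_1*.
Numerically x_2/x_1 = 4.531418, so x_1* = 420/(43 + 20.2·4.531418) = 3.1219 and x_2* = 4.531418·3.1219 = 14.1465.

x_2* = 14.1465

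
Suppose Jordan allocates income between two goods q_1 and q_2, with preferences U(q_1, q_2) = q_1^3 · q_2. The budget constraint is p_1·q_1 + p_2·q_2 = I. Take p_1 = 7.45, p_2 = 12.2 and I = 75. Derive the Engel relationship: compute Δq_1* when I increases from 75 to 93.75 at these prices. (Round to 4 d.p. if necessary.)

Δq_1* = 1.8876

Tangency: MRS = 3·q_2/q_1 = p_1/p_2.
Rearranging, p_2·q_2 = (1/3)·p_1·q_1. Substituting into the budget gives p_1·q_1·(1 + (1/3)) = I.
Demand: q_1*(p_1,p_2,I) = 0.75·I/p_1 and q_2* = 0.25·I/p_2.
At p_1=7.45, p_2=12.2, I=75: q_1* = 0.75·75/7.45 = 7.5503.
At I' = 93.75: q_1* = 9.4379. Change: 9.4379 − 7.5503 = 1.8876.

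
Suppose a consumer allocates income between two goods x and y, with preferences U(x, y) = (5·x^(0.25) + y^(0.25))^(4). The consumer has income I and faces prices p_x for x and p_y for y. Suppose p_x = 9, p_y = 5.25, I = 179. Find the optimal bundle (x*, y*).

MU_x ∝ 5·x^(-0.75), MU_y ∝ y^(-0.75), so MRS = 5·(y/x)^(0.75) = p_x/p_y.
Hence y/x = ((1/5)·p_x/p_y)^(1/(0.75)), i.e. raised to the 4/3 power.
Substitute y = (y/x)·x into the budget: x* = I/(p_x + p_y·(y/x)).
Numerically y/x = 0.239967, so x* = 179/(9 + 5.25·0.239967) = 17.4467 and y* = 0.239967·17.4467 = 4.1866.

x* = 17.4467, y* = 4.1866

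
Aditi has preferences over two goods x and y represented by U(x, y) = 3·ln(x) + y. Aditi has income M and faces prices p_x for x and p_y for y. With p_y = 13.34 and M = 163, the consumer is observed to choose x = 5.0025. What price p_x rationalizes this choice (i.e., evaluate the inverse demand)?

Set MRS = p_x/p_y: (3/x)/1 = p_x/p_y.
So x*(p_x,p_y) = 3·p_y/p_x, independent of income; and y* = (M − 3·p_y)/p_y.
Set x* = 5.0025 in the demand function and solve for p_x: p_x = 8.

p_x = 8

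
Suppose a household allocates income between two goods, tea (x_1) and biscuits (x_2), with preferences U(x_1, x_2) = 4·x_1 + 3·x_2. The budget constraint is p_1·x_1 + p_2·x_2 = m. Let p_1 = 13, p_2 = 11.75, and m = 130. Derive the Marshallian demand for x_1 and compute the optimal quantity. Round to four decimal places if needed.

x_1* = 10

Linear utility — the consumer picks whichever good has higher MU/price: 4/13 = 0.3077 vs 3/11.75 = 0.2553.
x_1 gives more utility per dollar, so spend all income on x_1: x_1* = m/p_1, x_2* = 0.
Numerically: x_1* = 10, x_2* = 0.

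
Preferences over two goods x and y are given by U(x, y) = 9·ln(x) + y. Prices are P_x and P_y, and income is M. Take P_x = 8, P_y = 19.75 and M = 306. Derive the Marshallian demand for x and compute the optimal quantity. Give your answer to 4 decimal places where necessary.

x* = 22.2188

Set MRS = P_x/P_y: (9/x)/1 = P_x/P_y.
So x*(P_x,P_y) = 9·P_y/P_x, independent of income; and y* = (M − 9·P_y)/P_y.
At the given prices: x* = 9·19.75/8 = 22.2188.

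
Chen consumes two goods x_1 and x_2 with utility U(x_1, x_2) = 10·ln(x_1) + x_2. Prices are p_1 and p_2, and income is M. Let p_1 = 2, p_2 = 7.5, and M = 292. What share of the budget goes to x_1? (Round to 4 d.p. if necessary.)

share on x_1 = 0.2568

MU_x_1 = 10/x_1, MU_x_2 = 1. Tangency: 10/x_1 = p_1/p_2.
So x_1*(p_1,p_2) = 10·p_2/p_1, independent of income; and x_2* = (M − 10·p_2)/p_2.
At the given prices: x_1* = 10·7.5/2 = 37.5, and x_2* = 28.9333.
Expenditure on x_1: 2·37.5 = 75; share = 0.2568.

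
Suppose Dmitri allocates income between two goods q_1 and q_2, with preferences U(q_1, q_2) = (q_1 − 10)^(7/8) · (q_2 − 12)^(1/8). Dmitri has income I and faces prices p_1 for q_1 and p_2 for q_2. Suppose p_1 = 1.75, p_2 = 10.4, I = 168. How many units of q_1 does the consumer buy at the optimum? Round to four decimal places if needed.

MRS = 7·(q_2−12)/(q_1−10). Tangency with p_1/p_2 gives q_2−12 = (1/7)·(p_1/p_2)·(q_1−10).
Substituting into the budget: q_1* = 10 + 0.875·(I − 10·p_1 − 12·p_2)/p_1, and q_2* = 12 + 0.125·(…)/p_2.
Discretionary income = 168 − 10·1.75 − 12·10.4 = 25.7; q_1* = 10 + 0.875·25.7/1.75 = 22.85.

q_1* = 22.85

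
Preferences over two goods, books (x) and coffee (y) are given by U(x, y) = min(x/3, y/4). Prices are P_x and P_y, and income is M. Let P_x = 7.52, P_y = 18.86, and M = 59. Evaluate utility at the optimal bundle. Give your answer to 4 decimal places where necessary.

Here 3·7.52 + 4·18.86 = 98, giving x* = 1.8061 and y* = 2.4082.
Utility at the optimum: U(1.8061, 2.4082) = 0.602.

V = 0.602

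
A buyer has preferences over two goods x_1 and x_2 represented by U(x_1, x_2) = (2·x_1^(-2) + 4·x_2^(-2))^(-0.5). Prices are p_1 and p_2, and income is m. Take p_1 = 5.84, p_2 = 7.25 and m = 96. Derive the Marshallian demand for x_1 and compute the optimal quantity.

From the CES first-order condition, (1/2)·(x_2/x_1)^(3) = p_1/p_2.
Hence x_2/x_1 = (2·p_1/p_2)^(1/(3)), i.e. raised to the 1/3 power.
Substitute x_2 = (x_2/x_1)·x_1 into the budget: x_1* = m/(p_1 + p_2·(x_2/x_1)).
Numerically x_2/x_1 = 1.17229, so x_1* = 96/(5.84 + 7.25·1.17229) = 6.695.

x_1* = 6.695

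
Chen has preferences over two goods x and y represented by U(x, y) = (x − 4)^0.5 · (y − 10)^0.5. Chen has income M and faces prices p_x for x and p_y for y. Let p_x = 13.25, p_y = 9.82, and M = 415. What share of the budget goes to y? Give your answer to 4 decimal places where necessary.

This is Cobb-Douglas in (x−4, y−10): tangency gives 0.5·p_y·(y−10) = 0.5·p_x·(x−4).
Substituting into the budget: x* = 4 + 0.5·(M − 4·p_x − 10·p_y)/p_x, and y* = 10 + 0.5·(…)/p_y.
Discretionary income = 415 − 4·13.25 − 10·9.82 = 263.8; x* = 4 + 0.5·263.8/13.25 = 13.9547; y* = 10 + 0.5·263.8/9.82 = 23.4318.
Expenditure on y: 9.82·23.4318 = 230.1; share = 0.5545.

share on y = 0.5545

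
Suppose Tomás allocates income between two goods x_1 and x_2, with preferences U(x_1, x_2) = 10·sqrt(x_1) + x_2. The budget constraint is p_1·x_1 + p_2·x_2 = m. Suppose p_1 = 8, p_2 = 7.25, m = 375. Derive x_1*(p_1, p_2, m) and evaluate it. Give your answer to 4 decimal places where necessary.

Utility is quasi-linear in x_2; the FOC for x_1 is 5/√x_1 = p_1/p_2.
Thus x_1* = (5·p_2/p_1)² — independent of m — with the rest of income spent on x_2.
Plugging in: x_1* = (5·7.25/8)² = 20.5322.

x_1* = 20.5322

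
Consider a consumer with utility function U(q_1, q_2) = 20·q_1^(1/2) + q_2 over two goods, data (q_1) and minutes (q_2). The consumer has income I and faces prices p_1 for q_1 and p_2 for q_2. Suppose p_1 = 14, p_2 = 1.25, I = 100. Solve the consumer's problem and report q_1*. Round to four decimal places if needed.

q_1* = 0.7972

Set MRS = p_1/p_2: 10·q_1^(−1/2) = p_1/p_2.
Solve: √q_1 = 10·p_2/p_1, so q_1*(p_1,p_2) = (10·p_2/p_1)², and q_2* = (I − p_1·q_1*)/p_2.
Plugging in: q_1* = (10·1.25/14)² = 0.7972.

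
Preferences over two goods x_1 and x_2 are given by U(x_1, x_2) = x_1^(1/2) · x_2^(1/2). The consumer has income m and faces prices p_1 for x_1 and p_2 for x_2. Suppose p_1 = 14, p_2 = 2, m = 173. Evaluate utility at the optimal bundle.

V = 16.347

Tangency: MRS = x_2/x_1 = p_1/p_2.
Rearranging, p_2·x_2 = p_1·x_1. Substituting into the budget gives p_1·x_1·(1 + 1) = m.
Demand: x_1*(p_1,p_2,m) = 0.5·m/p_1 and x_2* = 0.5·m/p_2.
At p_1=14, p_2=2, m=173: x_1* = 0.5·173/14 = 6.1786, x_2* = 43.25.
Utility at the optimum: U(6.1786, 43.25) = 16.347.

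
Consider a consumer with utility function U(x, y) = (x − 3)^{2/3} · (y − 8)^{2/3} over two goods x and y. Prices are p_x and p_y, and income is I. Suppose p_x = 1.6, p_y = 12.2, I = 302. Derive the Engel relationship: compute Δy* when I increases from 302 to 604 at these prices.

Let x' = x−3, y' = y−8. MRS = y'/x' = p_x/p_y.
Substituting into the budget: x* = 3 + 0.5·(I − 3·p_x − 8·p_y)/p_x, and y* = 8 + 0.5·(…)/p_y.
Discretionary income = 302 − 3·1.6 − 8·12.2 = 199.6; y* = 8 + 0.5·199.6/12.2 = 16.1803.
At I' = 604: y* = 28.5574. Change: 28.5574 − 16.1803 = 12.377.

Δy* = 12.377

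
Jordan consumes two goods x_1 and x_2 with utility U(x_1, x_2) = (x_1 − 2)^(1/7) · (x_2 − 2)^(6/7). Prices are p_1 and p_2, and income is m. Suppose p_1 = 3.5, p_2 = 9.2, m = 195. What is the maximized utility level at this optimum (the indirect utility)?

V = 14.0439

After buying the subsistence bundle (2, 2), a share 1/7 of the remaining income goes to x_1: x_1* = 2 + 1/7·(m − 2p_1 − 2p_2)/p_1.
Discretionary income = 195 − 2·3.5 − 2·9.2 = 169.6; x_1* = 2 + 1/7·169.6/3.5 = 8.9224; x_2* = 2 + 6/7·169.6/9.2 = 17.8012.
Utility at the optimum: U(8.9224, 17.8012) = 14.0439.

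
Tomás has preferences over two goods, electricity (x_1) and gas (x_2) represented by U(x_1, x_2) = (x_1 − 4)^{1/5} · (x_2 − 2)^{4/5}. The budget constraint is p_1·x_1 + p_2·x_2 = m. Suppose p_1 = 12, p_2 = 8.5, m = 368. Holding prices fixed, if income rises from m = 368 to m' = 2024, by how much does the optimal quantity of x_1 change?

Δx_1* = 27.6

Let x_1' = x_1−4, x_2' = x_2−2. MRS = (1/4)·x_2'/x_1' = p_1/p_2.
Substituting into the budget: x_1* = 4 + 0.2·(m − 4·p_1 − 2·p_2)/p_1, and x_2* = 2 + 0.8·(…)/p_2.
Discretionary income = 368 − 4·12 − 2·8.5 = 303; x_1* = 4 + 0.2·303/12 = 9.05.
At m' = 2024: x_1* = 36.65. Change: 36.65 − 9.05 = 27.6.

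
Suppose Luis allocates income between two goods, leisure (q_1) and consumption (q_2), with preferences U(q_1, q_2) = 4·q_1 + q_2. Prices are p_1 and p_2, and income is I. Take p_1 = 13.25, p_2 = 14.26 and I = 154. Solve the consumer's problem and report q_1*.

q_1* = 11.6226

Linear utility — the consumer picks whichever good has higher MU/price: 4/13.25 = 0.3019 vs 1/14.26 = 0.0701.
q_1 gives more utility per dollar, so spend all income on q_1: q_1* = I/p_1, q_2* = 0.
Numerically: q_1* = 11.6226, q_2* = 0.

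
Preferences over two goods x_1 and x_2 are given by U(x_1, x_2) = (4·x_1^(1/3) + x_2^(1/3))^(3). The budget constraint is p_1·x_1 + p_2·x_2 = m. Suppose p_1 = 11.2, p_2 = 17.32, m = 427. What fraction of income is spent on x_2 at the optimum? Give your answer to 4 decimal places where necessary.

share on x_2 = 0.0913

MU_x_1 ∝ 4·x_1^(-2/3), MU_x_2 ∝ x_2^(-2/3), so MRS = 4·(x_2/x_1)^(2/3) = p_1/p_2.
Hence x_2/x_1 = ((1/4)·p_1/p_2)^(1/(2/3)), i.e. raised to the 1.5 power.
Substitute x_2 = (x_2/x_1)·x_1 into the budget: x_1* = m/(p_1 + p_2·(x_2/x_1)).
Numerically x_2/x_1 = 0.065, so x_1* = 427/(11.2 + 17.32·0.065) = 34.6428 and x_2* = 0.065·34.6428 = 2.2518.
Expenditure on x_2: 17.32·2.2518 = 39.001; share = 0.0913.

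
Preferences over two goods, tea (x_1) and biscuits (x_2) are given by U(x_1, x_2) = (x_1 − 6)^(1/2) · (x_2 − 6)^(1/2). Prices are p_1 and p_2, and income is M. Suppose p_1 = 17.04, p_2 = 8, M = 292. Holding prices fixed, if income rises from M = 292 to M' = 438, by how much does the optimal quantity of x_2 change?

Δx_2* = 9.125

Discretionary income = 292 − 6·17.04 − 6·8 = 141.76; x_2* = 6 + 0.5·141.76/8 = 14.86.
At M' = 438: x_2* = 23.985. Change: 23.985 − 14.86 = 9.125.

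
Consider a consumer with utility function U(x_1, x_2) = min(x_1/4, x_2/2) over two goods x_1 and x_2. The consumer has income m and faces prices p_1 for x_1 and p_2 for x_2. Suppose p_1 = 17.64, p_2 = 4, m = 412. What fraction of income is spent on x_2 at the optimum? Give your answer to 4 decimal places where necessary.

share on x_2 = 0.1018

With perfect complements, no substitution: consume in ratio x_1:x_2 = 4:2.
Budget: p_1·x_1 + p_2·(1/2)·x_1 = m, so (4·p_1 + 2·p_2)·x_1 = 4·m.
Demand: x_1*(p_1,p_2,m) = 4·m/(4·p_1 + 2·p_2), x_2* = 2·m/(4·p_1 + 2·p_2).
Here 4·17.64 + 2·4 = 78.56, giving x_1* = 20.9776 and x_2* = 10.4888.
Expenditure on x_2: 4·10.4888 = 41.9552; share = 0.1018.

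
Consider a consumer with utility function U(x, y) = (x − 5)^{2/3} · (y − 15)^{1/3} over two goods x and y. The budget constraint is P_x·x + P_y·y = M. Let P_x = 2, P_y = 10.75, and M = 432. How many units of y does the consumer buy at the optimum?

This is Cobb-Douglas in (x−5, y−15): tangency gives 2/3·P_y·(y−15) = 1/3·P_x·(x−5).
Substituting into the budget: x* = 5 + 2/3·(M − 5·P_x − 15·P_y)/P_x, and y* = 15 + 1/3·(…)/P_y.
Discretionary income = 432 − 5·2 − 15·10.75 = 260.75; y* = 15 + 1/3·260.75/10.75 = 23.0853.

y* = 23.0853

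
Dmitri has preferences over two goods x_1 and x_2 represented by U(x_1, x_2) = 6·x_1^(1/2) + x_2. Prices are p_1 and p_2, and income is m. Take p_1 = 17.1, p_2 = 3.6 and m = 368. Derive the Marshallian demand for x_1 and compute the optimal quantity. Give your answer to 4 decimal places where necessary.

x_1* = 0.3989

Set MRS = p_1/p_2: 3·x_1^(−1/2) = p_1/p_2.
Solve: √x_1 = 3·p_2/p_1, so x_1*(p_1,p_2) = (3·p_2/p_1)², and x_2* = (m − p_1·x_1*)/p_2.
Plugging in: x_1* = (3·3.6/17.1)² = 0.3989.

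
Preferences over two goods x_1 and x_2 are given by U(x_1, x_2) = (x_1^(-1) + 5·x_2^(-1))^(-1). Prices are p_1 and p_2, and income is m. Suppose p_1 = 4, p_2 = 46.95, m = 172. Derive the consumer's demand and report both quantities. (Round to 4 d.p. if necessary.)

MRS = MU_x_1/MU_x_2 = (1/5)·(x_2/x_1)^(2). Set equal to p_1/p_2.
Hence x_2/x_1 = (5·p_1/p_2)^(1/(2)), i.e. raised to the 0.5 power.
With the ratio pinned down, the budget gives x_1* = m/(p_1 + p_2·(x_2/x_1)) and x_2* = (x_2/x_1)·x_1*.
Numerically x_2/x_1 = 0.652675, so x_1* = 172/(4 + 46.95·0.652675) = 4.9649 and x_2* = 0.652675·4.9649 = 3.2405.

x_1* = 4.9649, x_2* = 3.2405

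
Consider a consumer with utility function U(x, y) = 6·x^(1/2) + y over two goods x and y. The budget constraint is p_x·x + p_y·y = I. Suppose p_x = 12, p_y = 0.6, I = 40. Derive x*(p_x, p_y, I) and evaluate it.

x* = 0.0225

Solve: √x = 3·p_y/p_x, so x*(p_x,p_y) = (3·p_y/p_x)², and y* = (I − p_x·x*)/p_y.
Plugging in: x* = (3·0.6/12)² = 0.0225.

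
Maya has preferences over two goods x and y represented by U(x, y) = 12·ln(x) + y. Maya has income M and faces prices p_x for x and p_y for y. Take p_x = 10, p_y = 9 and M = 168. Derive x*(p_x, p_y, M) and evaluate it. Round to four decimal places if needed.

MU_x = 12/x, MU_y = 1. Tangency: 12/x = p_x/p_y.
So x*(p_x,p_y) = 12·p_y/p_x, independent of income; and y* = (M − 12·p_y)/p_y.
At the given prices: x* = 12·9/10 = 10.8.

x* = 10.8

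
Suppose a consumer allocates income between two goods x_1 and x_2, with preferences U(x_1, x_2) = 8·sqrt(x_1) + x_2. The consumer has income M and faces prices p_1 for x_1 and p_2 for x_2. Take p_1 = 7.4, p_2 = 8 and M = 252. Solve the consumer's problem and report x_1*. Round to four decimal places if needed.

x_1* = 18.6998

Utility is quasi-linear in x_2; the FOC for x_1 is 4/√x_1 = p_1/p_2.
Thus x_1* = (4·p_2/p_1)² — independent of M — with the rest of income spent on x_2.
Plugging in: x_1* = (4·8/7.4)² = 18.6998.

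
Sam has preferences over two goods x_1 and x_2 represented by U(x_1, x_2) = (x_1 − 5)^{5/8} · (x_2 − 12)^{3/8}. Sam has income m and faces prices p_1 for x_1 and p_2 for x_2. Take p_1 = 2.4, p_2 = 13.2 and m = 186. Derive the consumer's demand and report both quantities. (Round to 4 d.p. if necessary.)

x_1* = 9.0625, x_2* = 12.4432

Let x_1' = x_1−5, x_2' = x_2−12. MRS = (5/3)·x_2'/x_1' = p_1/p_2.
Substituting into the budget: x_1* = 5 + 0.625·(m − 5·p_1 − 12·p_2)/p_1, and x_2* = 12 + 0.375·(…)/p_2.
Discretionary income = 186 − 5·2.4 − 12·13.2 = 15.6; x_1* = 5 + 0.625·15.6/2.4 = 9.0625; x_2* = 12 + 0.375·15.6/13.2 = 12.4432.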